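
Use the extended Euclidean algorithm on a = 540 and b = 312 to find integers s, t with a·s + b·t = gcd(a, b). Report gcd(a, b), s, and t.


Euclidean algorithm on (540, 312) — divide until remainder is 0:
  540 = 1 · 312 + 228
  312 = 1 · 228 + 84
  228 = 2 · 84 + 60
  84 = 1 · 60 + 24
  60 = 2 · 24 + 12
  24 = 2 · 12 + 0
gcd(540, 312) = 12.
Track Bezout coefficients alongside the remainders: start with r₀ = 540 = a·1 + b·0 (s = 1, t = 0) and r₁ = 312 = a·0 + b·1 (s = 0, t = 1); each new remainder r_{k+1} = r_{k-1} − q_k·r_k inherits s_{k+1} = s_{k-1} − q_k·s_k, t_{k+1} = t_{k-1} − q_k·t_k, so r_k = a·s_k + b·t_k at every step:
  q = 1: r = 228, s = 1 − 1·0 = 1, t = 0 − 1·1 = -1  (check: 540·1 + 312·(-1) = 228)
  q = 1: r = 84, s = 0 − 1·1 = -1, t = 1 − 1·(-1) = 2  (check: 540·(-1) + 312·2 = 84)
  q = 2: r = 60, s = 1 − 2·(-1) = 3, t = -1 − 2·2 = -5  (check: 540·3 + 312·(-5) = 60)
  q = 1: r = 24, s = -1 − 1·3 = -4, t = 2 − 1·(-5) = 7  (check: 540·(-4) + 312·7 = 24)
  q = 2: r = 12, s = 3 − 2·(-4) = 11, t = -5 − 2·7 = -19  (check: 540·11 + 312·(-19) = 12)
The row with r = 12 (the gcd) gives the Bezout coefficients s = 11, t = -19.
Result: 540 · (11) + 312 · (-19) = 12.

gcd(540, 312) = 12; s = 11, t = -19 (check: 540·11 + 312·(-19) = 12).


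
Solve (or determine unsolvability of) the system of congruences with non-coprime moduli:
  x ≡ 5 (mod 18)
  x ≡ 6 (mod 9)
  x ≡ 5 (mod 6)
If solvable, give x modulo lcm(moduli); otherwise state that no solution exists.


Moduli 18, 9, 6 are not pairwise coprime, so CRT works modulo lcm(m_i) when all pairwise compatibility conditions hold.
Pairwise compatibility: gcd(m_i, m_j) must divide a_i - a_j for every pair.
Merge one congruence at a time:
  Start: x ≡ 5 (mod 18).
  Combine with x ≡ 6 (mod 9): gcd(18, 9) = 9, and 6 - 5 = 1 is NOT divisible by 9.
    ⇒ system is inconsistent (no integer solution).

No solution (the system is inconsistent).


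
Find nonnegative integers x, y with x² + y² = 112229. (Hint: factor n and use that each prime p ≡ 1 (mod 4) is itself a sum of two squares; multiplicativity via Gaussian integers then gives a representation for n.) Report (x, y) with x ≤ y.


Step 1: Factor n = 112229 = 13 · 89 · 97.
Step 2: Check the mod-4 condition on each prime factor: 13 ≡ 1 (mod 4), exponent 1; 89 ≡ 1 (mod 4), exponent 1; 97 ≡ 1 (mod 4), exponent 1.
All primes ≡ 3 (mod 4) appear to even exponent (or don't appear), so by the two-squares theorem n IS expressible as a sum of two squares.
Step 3: Build a representation. Here n = 13 · 89 · 97 is a product of primes ≡ 1 (mod 4). Each prime p ≡ 1 (mod 4) is itself a sum of two squares; find a² by testing p − a² for a perfect square:
  13: 13 − 1² = 12, 13 − 2² = 9 = 3² ⇒ 13 = 2² + 3².
  89: 89 − 1² = 88, 89 − 2² = 85, 89 − 3² = 80, 89 − 4² = 73, 89 − 5² = 64 = 8² ⇒ 89 = 5² + 8².
  97: 97 − 1² = 96, 97 − 2² = 93, 97 − 3² = 88, 97 − 4² = 81 = 9² ⇒ 97 = 4² + 9².
  Combine using the Brahmagupta–Fibonacci identity (a² + b²)(c² + d²) = (ac − bd)² + (ad + bc)² = (ac + bd)² + (ad − bc)²:
  13 · 89 = 1157: from (2² + 3²)(5² + 8²), take (2·5 − 3·8, 2·8 + 3·5) = (10 − 24, 16 + 15) = (-14, 31); dropping signs (only squares matter) gives (14, 31); check 14² + 31² = 196 + 961 = 1157 ✓.
  1157 · 97 = 112229: from (14² + 31²)(4² + 9²), take (14·4 − 31·9, 14·9 + 31·4) = (56 − 279, 126 + 124) = (-223, 250); dropping signs (only squares matter) gives (223, 250); check 223² + 250² = 49729 + 62500 = 112229 ✓.
Step 4: Order so x ≤ y and verify: 223² + 250² = 49729 + 62500 = 112229 = n. ✓

n = 112229 = 223² + 250² (one valid representation with x ≤ y).


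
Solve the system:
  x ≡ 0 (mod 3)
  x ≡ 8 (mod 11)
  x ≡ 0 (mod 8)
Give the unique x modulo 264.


Moduli 3, 11, 8 are pairwise coprime; by CRT there is a unique solution modulo M = 3 · 11 · 8 = 264.
Solve pairwise, accumulating the modulus:
  Start with x ≡ 0 (mod 3).
  Combine with x ≡ 8 (mod 11): since gcd(3, 11) = 1, we get a unique residue mod 33.
    Write x = 0 + 3·t and substitute into x ≡ 8 (mod 11): 3·t ≡ 8 − 0 = 8 (mod 11).
    The inverse of 3 mod 11 is 4 (since 3·4 = 12 = 1·11 + 1), so t ≡ 4·8 = 32 ≡ 10 (mod 11).
    Then x = 0 + 3·10 = 30, valid modulo lcm(3, 11) = 33: x ≡ 30 (mod 33).
  Combine with x ≡ 0 (mod 8): since gcd(33, 8) = 1, we get a unique residue mod 264.
    Write x = 30 + 33·t and substitute into x ≡ 0 (mod 8): 33·t ≡ 0 − 30 = -30 (mod 8).
    Reduce coefficients mod 8: 1·t ≡ 2 (mod 8).
    So t ≡ 2 (mod 8).
    Then x = 30 + 33·2 = 96, valid modulo lcm(33, 8) = 264: x ≡ 96 (mod 264).
Verify: 96 mod 3 = 0 ✓, 96 mod 11 = 8 ✓, 96 mod 8 = 0 ✓.

x ≡ 96 (mod 264).


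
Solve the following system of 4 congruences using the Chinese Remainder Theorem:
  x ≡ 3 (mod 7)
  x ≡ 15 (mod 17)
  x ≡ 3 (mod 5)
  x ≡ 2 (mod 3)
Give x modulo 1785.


Product of moduli M = 7 · 17 · 5 · 3 = 1785.
Merge one congruence at a time:
  Start: x ≡ 3 (mod 7).
  Combine with x ≡ 15 (mod 17); new modulus lcm = 119.
    Write x = 3 + 7·t and substitute into x ≡ 15 (mod 17): 7·t ≡ 15 − 3 = 12 (mod 17).
    The inverse of 7 mod 17 is 5 (since 7·5 = 35 = 2·17 + 1), so t ≡ 5·12 = 60 ≡ 9 (mod 17).
    Then x = 3 + 7·9 = 66, valid modulo lcm(7, 17) = 119: x ≡ 66 (mod 119).
  Combine with x ≡ 3 (mod 5); new modulus lcm = 595.
    Write x = 66 + 119·t and substitute into x ≡ 3 (mod 5): 119·t ≡ 3 − 66 = -63 (mod 5).
    Reduce coefficients mod 5: 4·t ≡ 2 (mod 5).
    The inverse of 4 mod 5 is 4 (since 4·4 = 16 = 3·5 + 1), so t ≡ 4·2 = 8 ≡ 3 (mod 5).
    Then x = 66 + 119·3 = 423, valid modulo lcm(119, 5) = 595: x ≡ 423 (mod 595).
  Combine with x ≡ 2 (mod 3); new modulus lcm = 1785.
    Write x = 423 + 595·t and substitute into x ≡ 2 (mod 3): 595·t ≡ 2 − 423 = -421 (mod 3).
    Reduce coefficients mod 3: 1·t ≡ 2 (mod 3).
    So t ≡ 2 (mod 3).
    Then x = 423 + 595·2 = 1613, valid modulo lcm(595, 3) = 1785: x ≡ 1613 (mod 1785).
Verify against each original: 1613 mod 7 = 3, 1613 mod 17 = 15, 1613 mod 5 = 3, 1613 mod 3 = 2.

x ≡ 1613 (mod 1785).


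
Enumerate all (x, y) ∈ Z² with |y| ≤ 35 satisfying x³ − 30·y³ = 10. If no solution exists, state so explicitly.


The equation is x³ - 30y³ = 10. For fixed y, x³ = 30·y³ + 10, so a solution requires the RHS to be a perfect cube.
Strategy: iterate y from -35 to 35, compute RHS = 30·y³ + 10, and check whether it is a (positive or negative) perfect cube.
Check small values of y:
  y = 0: RHS = 10 is not a perfect cube.
  y = 1: RHS = 40 is not a perfect cube.
  y = -1: RHS = -20 is not a perfect cube.
  y = 2: RHS = 250 is not a perfect cube.
  y = -2: RHS = -230 is not a perfect cube.
  y = 3: RHS = 820 is not a perfect cube.
  y = -3: RHS = -800 is not a perfect cube.
Continuing the search up to |y| = 35 finds no solutions either.
No (x, y) in the scanned range satisfies the equation.

No integer solutions with |y| ≤ 35.


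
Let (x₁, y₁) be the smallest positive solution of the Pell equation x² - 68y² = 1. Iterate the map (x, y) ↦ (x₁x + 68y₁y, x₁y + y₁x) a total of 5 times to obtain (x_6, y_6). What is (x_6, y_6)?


Step 1: Find the fundamental solution (x₁, y₁) of x² - 68y² = 1.
  Expand √68 as a continued fraction. a₀ = ⌊√68⌋ = 8; iterate m_{k+1} = d_k·a_k − m_k, d_{k+1} = (68 − m_{k+1}²)/d_k, a_{k+1} = ⌊(a₀ + m_{k+1})/d_{k+1}⌋ (starting m₀ = 0, d₀ = 1), with convergents p_k = a_k·p_{k-1} + p_{k-2}, q_k = a_k·q_{k-1} + q_{k-2} (p₋₁ = 1, q₋₁ = 0):
  k = 0: a₀ = 8; p₀/q₀ = 8/1; p₀² − 68·q₀² = 64 − 68 = -4.
  k = 1: m = 8, d = 4, a = ⌊(8 + 8)/4⌋ = 4; p/q = (4·8 + 1)/(4·1 + 0) = 33/4; p² − 68·q² = 1089 − 1088 = 1.
  The first convergent with p² − 68·q² = 1 gives the fundamental solution (x₁, y₁) = (33, 4).
Step 2: Apply the recurrence (x_{n+1}, y_{n+1}) = (x₁x_n + 68y₁y_n, x₁y_n + y₁x_n) repeatedly.
  From (x_1, y_1) = (33, 4): x_2 = 33·33 + 68·4·4 = 2177; y_2 = 33·4 + 4·33 = 264.
  From (x_2, y_2) = (2177, 264): x_3 = 33·2177 + 68·4·264 = 143649; y_3 = 33·264 + 4·2177 = 17420.
  From (x_3, y_3) = (143649, 17420): x_4 = 33·143649 + 68·4·17420 = 9478657; y_4 = 33·17420 + 4·143649 = 1149456.
  From (x_4, y_4) = (9478657, 1149456): x_5 = 33·9478657 + 68·4·1149456 = 625447713; y_5 = 33·1149456 + 4·9478657 = 75846676.
  From (x_5, y_5) = (625447713, 75846676): x_6 = 33·625447713 + 68·4·75846676 = 41270070401; y_6 = 33·75846676 + 4·625447713 = 5004731160.
Step 3: Verify x_6² - 68·y_6² = 1703218710903496300801 - 1703218710903496300800 = 1 (should be 1). ✓

(x_1, y_1) = (33, 4); (x_6, y_6) = (41270070401, 5004731160).


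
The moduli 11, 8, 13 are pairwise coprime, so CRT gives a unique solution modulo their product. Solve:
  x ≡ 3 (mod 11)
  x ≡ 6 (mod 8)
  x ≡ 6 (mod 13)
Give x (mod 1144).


Moduli 11, 8, 13 are pairwise coprime; by CRT there is a unique solution modulo M = 11 · 8 · 13 = 1144.
Solve pairwise, accumulating the modulus:
  Start with x ≡ 3 (mod 11).
  Combine with x ≡ 6 (mod 8): since gcd(11, 8) = 1, we get a unique residue mod 88.
    Write x = 3 + 11·t and substitute into x ≡ 6 (mod 8): 11·t ≡ 6 − 3 = 3 (mod 8).
    Reduce coefficients mod 8: 3·t ≡ 3 (mod 8).
    The inverse of 3 mod 8 is 3 (since 3·3 = 9 = 1·8 + 1), so t ≡ 3·3 = 9 ≡ 1 (mod 8).
    Then x = 3 + 11·1 = 14, valid modulo lcm(11, 8) = 88: x ≡ 14 (mod 88).
  Combine with x ≡ 6 (mod 13): since gcd(88, 13) = 1, we get a unique residue mod 1144.
    Write x = 14 + 88·t and substitute into x ≡ 6 (mod 13): 88·t ≡ 6 − 14 = -8 (mod 13).
    Reduce coefficients mod 13: 10·t ≡ 5 (mod 13).
    The inverse of 10 mod 13 is 4 (since 10·4 = 40 = 3·13 + 1), so t ≡ 4·5 = 20 ≡ 7 (mod 13).
    Then x = 14 + 88·7 = 630, valid modulo lcm(88, 13) = 1144: x ≡ 630 (mod 1144).
Verify: 630 mod 11 = 3 ✓, 630 mod 8 = 6 ✓, 630 mod 13 = 6 ✓.

x ≡ 630 (mod 1144).


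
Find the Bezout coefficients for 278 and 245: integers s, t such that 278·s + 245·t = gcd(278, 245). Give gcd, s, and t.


Euclidean algorithm on (278, 245) — divide until remainder is 0:
  278 = 1 · 245 + 33
  245 = 7 · 33 + 14
  33 = 2 · 14 + 5
  14 = 2 · 5 + 4
  5 = 1 · 4 + 1
  4 = 4 · 1 + 0
gcd(278, 245) = 1.
Track Bezout coefficients alongside the remainders: start with r₀ = 278 = a·1 + b·0 (s = 1, t = 0) and r₁ = 245 = a·0 + b·1 (s = 0, t = 1); each new remainder r_{k+1} = r_{k-1} − q_k·r_k inherits s_{k+1} = s_{k-1} − q_k·s_k, t_{k+1} = t_{k-1} − q_k·t_k, so r_k = a·s_k + b·t_k at every step:
  q = 1: r = 33, s = 1 − 1·0 = 1, t = 0 − 1·1 = -1  (check: 278·1 + 245·(-1) = 33)
  q = 7: r = 14, s = 0 − 7·1 = -7, t = 1 − 7·(-1) = 8  (check: 278·(-7) + 245·8 = 14)
  q = 2: r = 5, s = 1 − 2·(-7) = 15, t = -1 − 2·8 = -17  (check: 278·15 + 245·(-17) = 5)
  q = 2: r = 4, s = -7 − 2·15 = -37, t = 8 − 2·(-17) = 42  (check: 278·(-37) + 245·42 = 4)
  q = 1: r = 1, s = 15 − 1·(-37) = 52, t = -17 − 1·42 = -59  (check: 278·52 + 245·(-59) = 1)
The row with r = 1 (the gcd) gives the Bezout coefficients s = 52, t = -59.
Result: 278 · (52) + 245 · (-59) = 1.

gcd(278, 245) = 1; s = 52, t = -59 (check: 278·52 + 245·(-59) = 1).


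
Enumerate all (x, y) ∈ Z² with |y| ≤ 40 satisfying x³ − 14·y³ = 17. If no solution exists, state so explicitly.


The equation is x³ - 14y³ = 17. For fixed y, x³ = 14·y³ + 17, so a solution requires the RHS to be a perfect cube.
Strategy: iterate y from -40 to 40, compute RHS = 14·y³ + 17, and check whether it is a (positive or negative) perfect cube.
Check small values of y:
  y = 0: RHS = 17 is not a perfect cube.
  y = 1: RHS = 31 is not a perfect cube.
  y = -1: RHS = 3 is not a perfect cube.
  y = 2: RHS = 129 is not a perfect cube.
  y = -2: RHS = -95 is not a perfect cube.
  y = 3: RHS = 395 is not a perfect cube.
  y = -3: RHS = -361 is not a perfect cube.
Continuing the search up to |y| = 40 finds no solutions either.
No (x, y) in the scanned range satisfies the equation.

No integer solutions with |y| ≤ 40.


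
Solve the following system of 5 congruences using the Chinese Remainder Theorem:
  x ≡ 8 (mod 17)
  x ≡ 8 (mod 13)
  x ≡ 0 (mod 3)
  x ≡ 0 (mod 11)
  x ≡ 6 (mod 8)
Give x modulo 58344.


Product of moduli M = 17 · 13 · 3 · 11 · 8 = 58344.
Merge one congruence at a time:
  Start: x ≡ 8 (mod 17).
  Combine with x ≡ 8 (mod 13); new modulus lcm = 221.
    Write x = 8 + 17·t and substitute into x ≡ 8 (mod 13): 17·t ≡ 8 − 8 = 0 (mod 13).
    Reduce coefficients mod 13: 4·t ≡ 0 (mod 13).
    The inverse of 4 mod 13 is 10 (since 4·10 = 40 = 3·13 + 1), so t ≡ 10·0 = 0 ≡ 0 (mod 13).
    Then x = 8 + 17·0 = 8, valid modulo lcm(17, 13) = 221: x ≡ 8 (mod 221).
  Combine with x ≡ 0 (mod 3); new modulus lcm = 663.
    Write x = 8 + 221·t and substitute into x ≡ 0 (mod 3): 221·t ≡ 0 − 8 = -8 (mod 3).
    Reduce coefficients mod 3: 2·t ≡ 1 (mod 3).
    The inverse of 2 mod 3 is 2 (since 2·2 = 4 = 1·3 + 1), so t ≡ 2·1 = 2 ≡ 2 (mod 3).
    Then x = 8 + 221·2 = 450, valid modulo lcm(221, 3) = 663: x ≡ 450 (mod 663).
  Combine with x ≡ 0 (mod 11); new modulus lcm = 7293.
    Write x = 450 + 663·t and substitute into x ≡ 0 (mod 11): 663·t ≡ 0 − 450 = -450 (mod 11).
    Reduce coefficients mod 11: 3·t ≡ 1 (mod 11).
    The inverse of 3 mod 11 is 4 (since 3·4 = 12 = 1·11 + 1), so t ≡ 4·1 = 4 ≡ 4 (mod 11).
    Then x = 450 + 663·4 = 3102, valid modulo lcm(663, 11) = 7293: x ≡ 3102 (mod 7293).
  Combine with x ≡ 6 (mod 8); new modulus lcm = 58344.
    Write x = 3102 + 7293·t and substitute into x ≡ 6 (mod 8): 7293·t ≡ 6 − 3102 = -3096 (mod 8).
    Reduce coefficients mod 8: 5·t ≡ 0 (mod 8).
    The inverse of 5 mod 8 is 5 (since 5·5 = 25 = 3·8 + 1), so t ≡ 5·0 = 0 ≡ 0 (mod 8).
    Then x = 3102 + 7293·0 = 3102, valid modulo lcm(7293, 8) = 58344: x ≡ 3102 (mod 58344).
Verify against each original: 3102 mod 17 = 8, 3102 mod 13 = 8, 3102 mod 3 = 0, 3102 mod 11 = 0, 3102 mod 8 = 6.

x ≡ 3102 (mod 58344).


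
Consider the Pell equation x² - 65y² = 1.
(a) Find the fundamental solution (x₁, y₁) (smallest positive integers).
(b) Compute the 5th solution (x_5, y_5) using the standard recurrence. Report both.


Step 1: Find the fundamental solution (x₁, y₁) of x² - 65y² = 1.
  Expand √65 as a continued fraction. a₀ = ⌊√65⌋ = 8; iterate m_{k+1} = d_k·a_k − m_k, d_{k+1} = (65 − m_{k+1}²)/d_k, a_{k+1} = ⌊(a₀ + m_{k+1})/d_{k+1}⌋ (starting m₀ = 0, d₀ = 1), with convergents p_k = a_k·p_{k-1} + p_{k-2}, q_k = a_k·q_{k-1} + q_{k-2} (p₋₁ = 1, q₋₁ = 0):
  k = 0: a₀ = 8; p₀/q₀ = 8/1; p₀² − 65·q₀² = 64 − 65 = -1.
  k = 1: m = 8, d = 1, a = ⌊(8 + 8)/1⌋ = 16; p/q = (16·8 + 1)/(16·1 + 0) = 129/16; p² − 65·q² = 16641 − 16640 = 1.
  The first convergent with p² − 65·q² = 1 gives the fundamental solution (x₁, y₁) = (129, 16).
Step 2: Apply the recurrence (x_{n+1}, y_{n+1}) = (x₁x_n + 65y₁y_n, x₁y_n + y₁x_n) repeatedly.
  From (x_1, y_1) = (129, 16): x_2 = 129·129 + 65·16·16 = 33281; y_2 = 129·16 + 16·129 = 4128.
  From (x_2, y_2) = (33281, 4128): x_3 = 129·33281 + 65·16·4128 = 8586369; y_3 = 129·4128 + 16·33281 = 1065008.
  From (x_3, y_3) = (8586369, 1065008): x_4 = 129·8586369 + 65·16·1065008 = 2215249921; y_4 = 129·1065008 + 16·8586369 = 274767936.
  From (x_4, y_4) = (2215249921, 274767936): x_5 = 129·2215249921 + 65·16·274767936 = 571525893249; y_5 = 129·274767936 + 16·2215249921 = 70889062480.
Step 3: Verify x_5² - 65·y_5² = 326641846654067343776001 - 326641846654067343776000 = 1 (should be 1). ✓

(x_1, y_1) = (129, 16); (x_5, y_5) = (571525893249, 70889062480).


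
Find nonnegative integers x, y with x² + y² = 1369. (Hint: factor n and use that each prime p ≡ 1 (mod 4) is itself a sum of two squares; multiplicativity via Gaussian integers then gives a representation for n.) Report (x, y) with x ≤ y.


Step 1: Factor n = 1369 = 37^2.
Step 2: Check the mod-4 condition on each prime factor: 37 ≡ 1 (mod 4), exponent 2.
All primes ≡ 3 (mod 4) appear to even exponent (or don't appear), so by the two-squares theorem n IS expressible as a sum of two squares.
Step 3: Build a representation. Here n = 37 · 37 is a product of primes ≡ 1 (mod 4). Each prime p ≡ 1 (mod 4) is itself a sum of two squares; find a² by testing p − a² for a perfect square:
  37: 37 − 1² = 36 = 6² ⇒ 37 = 1² + 6².
  Combine using the Brahmagupta–Fibonacci identity (a² + b²)(c² + d²) = (ac − bd)² + (ad + bc)² = (ac + bd)² + (ad − bc)²:
  37 · 37 = 1369: from (1² + 6²)(1² + 6²), take (1·1 − 6·6, 1·6 + 6·1) = (1 − 36, 6 + 6) = (-35, 12); dropping signs (only squares matter) gives (35, 12); check 35² + 12² = 1225 + 144 = 1369 ✓.
Step 4: Order so x ≤ y and verify: 12² + 35² = 144 + 1225 = 1369 = n. ✓

n = 1369 = 12² + 35² (one valid representation with x ≤ y).


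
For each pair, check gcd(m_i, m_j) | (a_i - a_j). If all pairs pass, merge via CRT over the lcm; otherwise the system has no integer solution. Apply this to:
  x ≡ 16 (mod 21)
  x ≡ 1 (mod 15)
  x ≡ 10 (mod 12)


Moduli 21, 15, 12 are not pairwise coprime, so CRT works modulo lcm(m_i) when all pairwise compatibility conditions hold.
Pairwise compatibility: gcd(m_i, m_j) must divide a_i - a_j for every pair.
Merge one congruence at a time:
  Start: x ≡ 16 (mod 21).
  Combine with x ≡ 1 (mod 15): gcd(21, 15) = 3; 1 - 16 = -15, which IS divisible by 3, so compatible.
    Write x = 16 + 21·t and substitute into x ≡ 1 (mod 15): 21·t ≡ 1 − 16 = -15 (mod 15).
    Divide the congruence (and modulus) by g = 3: 7·t ≡ -5 (mod 5).
    Reduce coefficients mod 5: 2·t ≡ 0 (mod 5).
    The inverse of 2 mod 5 is 3 (since 2·3 = 6 = 1·5 + 1), so t ≡ 3·0 = 0 ≡ 0 (mod 5).
    Then x = 16 + 21·0 = 16, valid modulo lcm(21, 15) = 105: x ≡ 16 (mod 105).
  Combine with x ≡ 10 (mod 12): gcd(105, 12) = 3; 10 - 16 = -6, which IS divisible by 3, so compatible.
    Write x = 16 + 105·t and substitute into x ≡ 10 (mod 12): 105·t ≡ 10 − 16 = -6 (mod 12).
    Divide the congruence (and modulus) by g = 3: 35·t ≡ -2 (mod 4).
    Reduce coefficients mod 4: 3·t ≡ 2 (mod 4).
    The inverse of 3 mod 4 is 3 (since 3·3 = 9 = 2·4 + 1), so t ≡ 3·2 = 6 ≡ 2 (mod 4).
    Then x = 16 + 105·2 = 226, valid modulo lcm(105, 12) = 420: x ≡ 226 (mod 420).
Verify: 226 mod 21 = 16, 226 mod 15 = 1, 226 mod 12 = 10.

x ≡ 226 (mod 420).


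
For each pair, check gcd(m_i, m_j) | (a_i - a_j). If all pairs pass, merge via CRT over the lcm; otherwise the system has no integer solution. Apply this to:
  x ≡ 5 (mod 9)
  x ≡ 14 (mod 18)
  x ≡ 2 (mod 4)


Moduli 9, 18, 4 are not pairwise coprime, so CRT works modulo lcm(m_i) when all pairwise compatibility conditions hold.
Pairwise compatibility: gcd(m_i, m_j) must divide a_i - a_j for every pair.
Merge one congruence at a time:
  Start: x ≡ 5 (mod 9).
  Combine with x ≡ 14 (mod 18): gcd(9, 18) = 9; 14 - 5 = 9, which IS divisible by 9, so compatible.
    Write x = 5 + 9·t and substitute into x ≡ 14 (mod 18): 9·t ≡ 14 − 5 = 9 (mod 18).
    Divide the congruence (and modulus) by g = 9: 1·t ≡ 1 (mod 2).
    So t ≡ 1 (mod 2).
    Then x = 5 + 9·1 = 14, valid modulo lcm(9, 18) = 18: x ≡ 14 (mod 18).
  Combine with x ≡ 2 (mod 4): gcd(18, 4) = 2; 2 - 14 = -12, which IS divisible by 2, so compatible.
    Write x = 14 + 18·t and substitute into x ≡ 2 (mod 4): 18·t ≡ 2 − 14 = -12 (mod 4).
    Divide the congruence (and modulus) by g = 2: 9·t ≡ -6 (mod 2).
    Reduce coefficients mod 2: 1·t ≡ 0 (mod 2).
    So t ≡ 0 (mod 2).
    Then x = 14 + 18·0 = 14, valid modulo lcm(18, 4) = 36: x ≡ 14 (mod 36).
Verify: 14 mod 9 = 5, 14 mod 18 = 14, 14 mod 4 = 2.

x ≡ 14 (mod 36).


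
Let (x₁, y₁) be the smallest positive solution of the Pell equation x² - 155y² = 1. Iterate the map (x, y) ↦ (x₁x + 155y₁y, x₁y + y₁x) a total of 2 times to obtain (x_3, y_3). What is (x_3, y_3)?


Step 1: Find the fundamental solution (x₁, y₁) of x² - 155y² = 1.
  Expand √155 as a continued fraction. a₀ = ⌊√155⌋ = 12; iterate m_{k+1} = d_k·a_k − m_k, d_{k+1} = (155 − m_{k+1}²)/d_k, a_{k+1} = ⌊(a₀ + m_{k+1})/d_{k+1}⌋ (starting m₀ = 0, d₀ = 1), with convergents p_k = a_k·p_{k-1} + p_{k-2}, q_k = a_k·q_{k-1} + q_{k-2} (p₋₁ = 1, q₋₁ = 0):
  k = 0: a₀ = 12; p₀/q₀ = 12/1; p₀² − 155·q₀² = 144 − 155 = -11.
  k = 1: m = 12, d = 11, a = ⌊(12 + 12)/11⌋ = 2; p/q = (2·12 + 1)/(2·1 + 0) = 25/2; p² − 155·q² = 625 − 620 = 5.
  k = 2: m = 10, d = 5, a = ⌊(12 + 10)/5⌋ = 4; p/q = (4·25 + 12)/(4·2 + 1) = 112/9; p² − 155·q² = 12544 − 12555 = -11.
  k = 3: m = 10, d = 11, a = ⌊(12 + 10)/11⌋ = 2; p/q = (2·112 + 25)/(2·9 + 2) = 249/20; p² − 155·q² = 62001 − 62000 = 1.
  The first convergent with p² − 155·q² = 1 gives the fundamental solution (x₁, y₁) = (249, 20).
Step 2: Apply the recurrence (x_{n+1}, y_{n+1}) = (x₁x_n + 155y₁y_n, x₁y_n + y₁x_n) repeatedly.
  From (x_1, y_1) = (249, 20): x_2 = 249·249 + 155·20·20 = 124001; y_2 = 249·20 + 20·249 = 9960.
  From (x_2, y_2) = (124001, 9960): x_3 = 249·124001 + 155·20·9960 = 61752249; y_3 = 249·9960 + 20·124001 = 4960060.
Step 3: Verify x_3² - 155·y_3² = 3813340256558001 - 3813340256558000 = 1 (should be 1). ✓

(x_1, y_1) = (249, 20); (x_3, y_3) = (61752249, 4960060).


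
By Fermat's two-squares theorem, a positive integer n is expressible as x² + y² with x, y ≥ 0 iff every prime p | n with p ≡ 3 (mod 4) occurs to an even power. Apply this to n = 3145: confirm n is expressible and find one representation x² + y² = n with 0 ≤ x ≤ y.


Step 1: Factor n = 3145 = 5 · 17 · 37.
Step 2: Check the mod-4 condition on each prime factor: 5 ≡ 1 (mod 4), exponent 1; 17 ≡ 1 (mod 4), exponent 1; 37 ≡ 1 (mod 4), exponent 1.
All primes ≡ 3 (mod 4) appear to even exponent (or don't appear), so by the two-squares theorem n IS expressible as a sum of two squares.
Step 3: Build a representation. Here n = 5 · 17 · 37 is a product of primes ≡ 1 (mod 4). Each prime p ≡ 1 (mod 4) is itself a sum of two squares; find a² by testing p − a² for a perfect square:
  5: 5 − 1² = 4 = 2² ⇒ 5 = 1² + 2².
  17: 17 − 1² = 16 = 4² ⇒ 17 = 1² + 4².
  37: 37 − 1² = 36 = 6² ⇒ 37 = 1² + 6².
  Combine using the Brahmagupta–Fibonacci identity (a² + b²)(c² + d²) = (ac − bd)² + (ad + bc)² = (ac + bd)² + (ad − bc)²:
  5 · 17 = 85: from (1² + 2²)(1² + 4²), take (1·1 − 2·4, 1·4 + 2·1) = (1 − 8, 4 + 2) = (-7, 6); dropping signs (only squares matter) gives (7, 6); check 7² + 6² = 49 + 36 = 85 ✓.
  85 · 37 = 3145: from (7² + 6²)(1² + 6²), take (7·1 − 6·6, 7·6 + 6·1) = (7 − 36, 42 + 6) = (-29, 48); dropping signs (only squares matter) gives (29, 48); check 29² + 48² = 841 + 2304 = 3145 ✓.
Step 4: Order so x ≤ y and verify: 29² + 48² = 841 + 2304 = 3145 = n. ✓

n = 3145 = 29² + 48² (one valid representation with x ≤ y).


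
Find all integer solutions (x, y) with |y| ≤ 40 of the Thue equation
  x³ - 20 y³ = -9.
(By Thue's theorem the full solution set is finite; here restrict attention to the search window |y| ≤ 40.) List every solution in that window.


The equation is x³ - 20y³ = -9. For fixed y, x³ = 20·y³ − 9, so a solution requires the RHS to be a perfect cube.
Strategy: iterate y from -40 to 40, compute RHS = 20·y³ − 9, and check whether it is a (positive or negative) perfect cube.
Check small values of y:
  y = 0: RHS = -9 is not a perfect cube.
  y = 1: RHS = 11 is not a perfect cube.
  y = -1: RHS = -29 is not a perfect cube.
  y = 2: RHS = 151 is not a perfect cube.
  y = -2: RHS = -169 is not a perfect cube.
  y = 3: RHS = 531 is not a perfect cube.
  y = -3: RHS = -549 is not a perfect cube.
Continuing the search up to |y| = 40 finds no solutions either.
No (x, y) in the scanned range satisfies the equation.

No integer solutions with |y| ≤ 40.


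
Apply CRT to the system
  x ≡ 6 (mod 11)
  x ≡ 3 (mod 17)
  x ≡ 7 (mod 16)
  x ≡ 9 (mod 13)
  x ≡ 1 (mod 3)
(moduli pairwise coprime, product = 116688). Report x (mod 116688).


Product of moduli M = 11 · 17 · 16 · 13 · 3 = 116688.
Merge one congruence at a time:
  Start: x ≡ 6 (mod 11).
  Combine with x ≡ 3 (mod 17); new modulus lcm = 187.
    Write x = 6 + 11·t and substitute into x ≡ 3 (mod 17): 11·t ≡ 3 − 6 = -3 (mod 17).
    Reduce coefficients mod 17: 11·t ≡ 14 (mod 17).
    The inverse of 11 mod 17 is 14 (since 11·14 = 154 = 9·17 + 1), so t ≡ 14·14 = 196 ≡ 9 (mod 17).
    Then x = 6 + 11·9 = 105, valid modulo lcm(11, 17) = 187: x ≡ 105 (mod 187).
  Combine with x ≡ 7 (mod 16); new modulus lcm = 2992.
    Write x = 105 + 187·t and substitute into x ≡ 7 (mod 16): 187·t ≡ 7 − 105 = -98 (mod 16).
    Reduce coefficients mod 16: 11·t ≡ 14 (mod 16).
    The inverse of 11 mod 16 is 3 (since 11·3 = 33 = 2·16 + 1), so t ≡ 3·14 = 42 ≡ 10 (mod 16).
    Then x = 105 + 187·10 = 1975, valid modulo lcm(187, 16) = 2992: x ≡ 1975 (mod 2992).
  Combine with x ≡ 9 (mod 13); new modulus lcm = 38896.
    Write x = 1975 + 2992·t and substitute into x ≡ 9 (mod 13): 2992·t ≡ 9 − 1975 = -1966 (mod 13).
    Reduce coefficients mod 13: 2·t ≡ 10 (mod 13).
    The inverse of 2 mod 13 is 7 (since 2·7 = 14 = 1·13 + 1), so t ≡ 7·10 = 70 ≡ 5 (mod 13).
    Then x = 1975 + 2992·5 = 16935, valid modulo lcm(2992, 13) = 38896: x ≡ 16935 (mod 38896).
  Combine with x ≡ 1 (mod 3); new modulus lcm = 116688.
    Write x = 16935 + 38896·t and substitute into x ≡ 1 (mod 3): 38896·t ≡ 1 − 16935 = -16934 (mod 3).
    Reduce coefficients mod 3: 1·t ≡ 1 (mod 3).
    So t ≡ 1 (mod 3).
    Then x = 16935 + 38896·1 = 55831, valid modulo lcm(38896, 3) = 116688: x ≡ 55831 (mod 116688).
Verify against each original: 55831 mod 11 = 6, 55831 mod 17 = 3, 55831 mod 16 = 7, 55831 mod 13 = 9, 55831 mod 3 = 1.

x ≡ 55831 (mod 116688).


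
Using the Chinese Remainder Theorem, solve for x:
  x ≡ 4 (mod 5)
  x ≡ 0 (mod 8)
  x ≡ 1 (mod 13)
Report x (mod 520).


Moduli 5, 8, 13 are pairwise coprime; by CRT there is a unique solution modulo M = 5 · 8 · 13 = 520.
Solve pairwise, accumulating the modulus:
  Start with x ≡ 4 (mod 5).
  Combine with x ≡ 0 (mod 8): since gcd(5, 8) = 1, we get a unique residue mod 40.
    Write x = 4 + 5·t and substitute into x ≡ 0 (mod 8): 5·t ≡ 0 − 4 = -4 (mod 8).
    Reduce coefficients mod 8: 5·t ≡ 4 (mod 8).
    The inverse of 5 mod 8 is 5 (since 5·5 = 25 = 3·8 + 1), so t ≡ 5·4 = 20 ≡ 4 (mod 8).
    Then x = 4 + 5·4 = 24, valid modulo lcm(5, 8) = 40: x ≡ 24 (mod 40).
  Combine with x ≡ 1 (mod 13): since gcd(40, 13) = 1, we get a unique residue mod 520.
    Write x = 24 + 40·t and substitute into x ≡ 1 (mod 13): 40·t ≡ 1 − 24 = -23 (mod 13).
    Reduce coefficients mod 13: 1·t ≡ 3 (mod 13).
    So t ≡ 3 (mod 13).
    Then x = 24 + 40·3 = 144, valid modulo lcm(40, 13) = 520: x ≡ 144 (mod 520).
Verify: 144 mod 5 = 4 ✓, 144 mod 8 = 0 ✓, 144 mod 13 = 1 ✓.

x ≡ 144 (mod 520).


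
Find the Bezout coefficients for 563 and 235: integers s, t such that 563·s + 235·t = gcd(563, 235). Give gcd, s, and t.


Euclidean algorithm on (563, 235) — divide until remainder is 0:
  563 = 2 · 235 + 93
  235 = 2 · 93 + 49
  93 = 1 · 49 + 44
  49 = 1 · 44 + 5
  44 = 8 · 5 + 4
  5 = 1 · 4 + 1
  4 = 4 · 1 + 0
gcd(563, 235) = 1.
Track Bezout coefficients alongside the remainders: start with r₀ = 563 = a·1 + b·0 (s = 1, t = 0) and r₁ = 235 = a·0 + b·1 (s = 0, t = 1); each new remainder r_{k+1} = r_{k-1} − q_k·r_k inherits s_{k+1} = s_{k-1} − q_k·s_k, t_{k+1} = t_{k-1} − q_k·t_k, so r_k = a·s_k + b·t_k at every step:
  q = 2: r = 93, s = 1 − 2·0 = 1, t = 0 − 2·1 = -2  (check: 563·1 + 235·(-2) = 93)
  q = 2: r = 49, s = 0 − 2·1 = -2, t = 1 − 2·(-2) = 5  (check: 563·(-2) + 235·5 = 49)
  q = 1: r = 44, s = 1 − 1·(-2) = 3, t = -2 − 1·5 = -7  (check: 563·3 + 235·(-7) = 44)
  q = 1: r = 5, s = -2 − 1·3 = -5, t = 5 − 1·(-7) = 12  (check: 563·(-5) + 235·12 = 5)
  q = 8: r = 4, s = 3 − 8·(-5) = 43, t = -7 − 8·12 = -103  (check: 563·43 + 235·(-103) = 4)
  q = 1: r = 1, s = -5 − 1·43 = -48, t = 12 − 1·(-103) = 115  (check: 563·(-48) + 235·115 = 1)
The row with r = 1 (the gcd) gives the Bezout coefficients s = -48, t = 115.
Result: 563 · (-48) + 235 · (115) = 1.

gcd(563, 235) = 1; s = -48, t = 115 (check: 563·(-48) + 235·115 = 1).


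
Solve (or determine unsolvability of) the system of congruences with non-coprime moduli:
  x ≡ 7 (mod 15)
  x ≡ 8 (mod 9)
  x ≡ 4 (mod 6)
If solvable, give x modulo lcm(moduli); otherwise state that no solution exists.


Moduli 15, 9, 6 are not pairwise coprime, so CRT works modulo lcm(m_i) when all pairwise compatibility conditions hold.
Pairwise compatibility: gcd(m_i, m_j) must divide a_i - a_j for every pair.
Merge one congruence at a time:
  Start: x ≡ 7 (mod 15).
  Combine with x ≡ 8 (mod 9): gcd(15, 9) = 3, and 8 - 7 = 1 is NOT divisible by 3.
    ⇒ system is inconsistent (no integer solution).

No solution (the system is inconsistent).


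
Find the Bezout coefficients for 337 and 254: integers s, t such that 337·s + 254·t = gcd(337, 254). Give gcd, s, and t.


Euclidean algorithm on (337, 254) — divide until remainder is 0:
  337 = 1 · 254 + 83
  254 = 3 · 83 + 5
  83 = 16 · 5 + 3
  5 = 1 · 3 + 2
  3 = 1 · 2 + 1
  2 = 2 · 1 + 0
gcd(337, 254) = 1.
Track Bezout coefficients alongside the remainders: start with r₀ = 337 = a·1 + b·0 (s = 1, t = 0) and r₁ = 254 = a·0 + b·1 (s = 0, t = 1); each new remainder r_{k+1} = r_{k-1} − q_k·r_k inherits s_{k+1} = s_{k-1} − q_k·s_k, t_{k+1} = t_{k-1} − q_k·t_k, so r_k = a·s_k + b·t_k at every step:
  q = 1: r = 83, s = 1 − 1·0 = 1, t = 0 − 1·1 = -1  (check: 337·1 + 254·(-1) = 83)
  q = 3: r = 5, s = 0 − 3·1 = -3, t = 1 − 3·(-1) = 4  (check: 337·(-3) + 254·4 = 5)
  q = 16: r = 3, s = 1 − 16·(-3) = 49, t = -1 − 16·4 = -65  (check: 337·49 + 254·(-65) = 3)
  q = 1: r = 2, s = -3 − 1·49 = -52, t = 4 − 1·(-65) = 69  (check: 337·(-52) + 254·69 = 2)
  q = 1: r = 1, s = 49 − 1·(-52) = 101, t = -65 − 1·69 = -134  (check: 337·101 + 254·(-134) = 1)
The row with r = 1 (the gcd) gives the Bezout coefficients s = 101, t = -134.
Result: 337 · (101) + 254 · (-134) = 1.

gcd(337, 254) = 1; s = 101, t = -134 (check: 337·101 + 254·(-134) = 1).


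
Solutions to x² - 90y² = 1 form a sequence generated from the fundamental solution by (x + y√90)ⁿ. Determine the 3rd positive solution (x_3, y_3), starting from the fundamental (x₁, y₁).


Step 1: Find the fundamental solution (x₁, y₁) of x² - 90y² = 1.
  Expand √90 as a continued fraction. a₀ = ⌊√90⌋ = 9; iterate m_{k+1} = d_k·a_k − m_k, d_{k+1} = (90 − m_{k+1}²)/d_k, a_{k+1} = ⌊(a₀ + m_{k+1})/d_{k+1}⌋ (starting m₀ = 0, d₀ = 1), with convergents p_k = a_k·p_{k-1} + p_{k-2}, q_k = a_k·q_{k-1} + q_{k-2} (p₋₁ = 1, q₋₁ = 0):
  k = 0: a₀ = 9; p₀/q₀ = 9/1; p₀² − 90·q₀² = 81 − 90 = -9.
  k = 1: m = 9, d = 9, a = ⌊(9 + 9)/9⌋ = 2; p/q = (2·9 + 1)/(2·1 + 0) = 19/2; p² − 90·q² = 361 − 360 = 1.
  The first convergent with p² − 90·q² = 1 gives the fundamental solution (x₁, y₁) = (19, 2).
Step 2: Apply the recurrence (x_{n+1}, y_{n+1}) = (x₁x_n + 90y₁y_n, x₁y_n + y₁x_n) repeatedly.
  From (x_1, y_1) = (19, 2): x_2 = 19·19 + 90·2·2 = 721; y_2 = 19·2 + 2·19 = 76.
  From (x_2, y_2) = (721, 76): x_3 = 19·721 + 90·2·76 = 27379; y_3 = 19·76 + 2·721 = 2886.
Step 3: Verify x_3² - 90·y_3² = 749609641 - 749609640 = 1 (should be 1). ✓

(x_1, y_1) = (19, 2); (x_3, y_3) = (27379, 2886).


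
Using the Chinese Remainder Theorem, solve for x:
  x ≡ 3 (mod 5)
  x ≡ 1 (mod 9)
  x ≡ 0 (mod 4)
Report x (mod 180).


Moduli 5, 9, 4 are pairwise coprime; by CRT there is a unique solution modulo M = 5 · 9 · 4 = 180.
Solve pairwise, accumulating the modulus:
  Start with x ≡ 3 (mod 5).
  Combine with x ≡ 1 (mod 9): since gcd(5, 9) = 1, we get a unique residue mod 45.
    Write x = 3 + 5·t and substitute into x ≡ 1 (mod 9): 5·t ≡ 1 − 3 = -2 (mod 9).
    Reduce coefficients mod 9: 5·t ≡ 7 (mod 9).
    The inverse of 5 mod 9 is 2 (since 5·2 = 10 = 1·9 + 1), so t ≡ 2·7 = 14 ≡ 5 (mod 9).
    Then x = 3 + 5·5 = 28, valid modulo lcm(5, 9) = 45: x ≡ 28 (mod 45).
  Combine with x ≡ 0 (mod 4): since gcd(45, 4) = 1, we get a unique residue mod 180.
    Write x = 28 + 45·t and substitute into x ≡ 0 (mod 4): 45·t ≡ 0 − 28 = -28 (mod 4).
    Reduce coefficients mod 4: 1·t ≡ 0 (mod 4).
    So t ≡ 0 (mod 4).
    Then x = 28 + 45·0 = 28, valid modulo lcm(45, 4) = 180: x ≡ 28 (mod 180).
Verify: 28 mod 5 = 3 ✓, 28 mod 9 = 1 ✓, 28 mod 4 = 0 ✓.

x ≡ 28 (mod 180).


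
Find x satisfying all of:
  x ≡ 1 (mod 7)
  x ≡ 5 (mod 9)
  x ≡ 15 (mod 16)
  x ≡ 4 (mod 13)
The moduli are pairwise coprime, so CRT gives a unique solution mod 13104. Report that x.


Product of moduli M = 7 · 9 · 16 · 13 = 13104.
Merge one congruence at a time:
  Start: x ≡ 1 (mod 7).
  Combine with x ≡ 5 (mod 9); new modulus lcm = 63.
    Write x = 1 + 7·t and substitute into x ≡ 5 (mod 9): 7·t ≡ 5 − 1 = 4 (mod 9).
    The inverse of 7 mod 9 is 4 (since 7·4 = 28 = 3·9 + 1), so t ≡ 4·4 = 16 ≡ 7 (mod 9).
    Then x = 1 + 7·7 = 50, valid modulo lcm(7, 9) = 63: x ≡ 50 (mod 63).
  Combine with x ≡ 15 (mod 16); new modulus lcm = 1008.
    Write x = 50 + 63·t and substitute into x ≡ 15 (mod 16): 63·t ≡ 15 − 50 = -35 (mod 16).
    Reduce coefficients mod 16: 15·t ≡ 13 (mod 16).
    The inverse of 15 mod 16 is 15 (since 15·15 = 225 = 14·16 + 1), so t ≡ 15·13 = 195 ≡ 3 (mod 16).
    Then x = 50 + 63·3 = 239, valid modulo lcm(63, 16) = 1008: x ≡ 239 (mod 1008).
  Combine with x ≡ 4 (mod 13); new modulus lcm = 13104.
    Write x = 239 + 1008·t and substitute into x ≡ 4 (mod 13): 1008·t ≡ 4 − 239 = -235 (mod 13).
    Reduce coefficients mod 13: 7·t ≡ 12 (mod 13).
    The inverse of 7 mod 13 is 2 (since 7·2 = 14 = 1·13 + 1), so t ≡ 2·12 = 24 ≡ 11 (mod 13).
    Then x = 239 + 1008·11 = 11327, valid modulo lcm(1008, 13) = 13104: x ≡ 11327 (mod 13104).
Verify against each original: 11327 mod 7 = 1, 11327 mod 9 = 5, 11327 mod 16 = 15, 11327 mod 13 = 4.

x ≡ 11327 (mod 13104).


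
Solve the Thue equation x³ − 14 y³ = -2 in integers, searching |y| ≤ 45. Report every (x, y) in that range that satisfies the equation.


The equation is x³ - 14y³ = -2. For fixed y, x³ = 14·y³ − 2, so a solution requires the RHS to be a perfect cube.
Strategy: iterate y from -45 to 45, compute RHS = 14·y³ − 2, and check whether it is a (positive or negative) perfect cube.
Check small values of y:
  y = 0: RHS = -2 is not a perfect cube.
  y = 1: RHS = 12 is not a perfect cube.
  y = -1: RHS = -16 is not a perfect cube.
  y = 2: RHS = 110 is not a perfect cube.
  y = -2: RHS = -114 is not a perfect cube.
  y = 3: RHS = 376 is not a perfect cube.
  y = -3: RHS = -380 is not a perfect cube.
Continuing the search up to |y| = 45 finds no solutions either.
No (x, y) in the scanned range satisfies the equation.

No integer solutions with |y| ≤ 45.


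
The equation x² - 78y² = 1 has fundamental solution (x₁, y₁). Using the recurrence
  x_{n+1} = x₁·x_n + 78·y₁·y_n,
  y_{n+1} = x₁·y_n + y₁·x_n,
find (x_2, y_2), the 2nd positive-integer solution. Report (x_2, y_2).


Step 1: Find the fundamental solution (x₁, y₁) of x² - 78y² = 1.
  Expand √78 as a continued fraction. a₀ = ⌊√78⌋ = 8; iterate m_{k+1} = d_k·a_k − m_k, d_{k+1} = (78 − m_{k+1}²)/d_k, a_{k+1} = ⌊(a₀ + m_{k+1})/d_{k+1}⌋ (starting m₀ = 0, d₀ = 1), with convergents p_k = a_k·p_{k-1} + p_{k-2}, q_k = a_k·q_{k-1} + q_{k-2} (p₋₁ = 1, q₋₁ = 0):
  k = 0: a₀ = 8; p₀/q₀ = 8/1; p₀² − 78·q₀² = 64 − 78 = -14.
  k = 1: m = 8, d = 14, a = ⌊(8 + 8)/14⌋ = 1; p/q = (1·8 + 1)/(1·1 + 0) = 9/1; p² − 78·q² = 81 − 78 = 3.
  k = 2: m = 6, d = 3, a = ⌊(8 + 6)/3⌋ = 4; p/q = (4·9 + 8)/(4·1 + 1) = 44/5; p² − 78·q² = 1936 − 1950 = -14.
  k = 3: m = 6, d = 14, a = ⌊(8 + 6)/14⌋ = 1; p/q = (1·44 + 9)/(1·5 + 1) = 53/6; p² − 78·q² = 2809 − 2808 = 1.
  The first convergent with p² − 78·q² = 1 gives the fundamental solution (x₁, y₁) = (53, 6).
Step 2: Apply the recurrence (x_{n+1}, y_{n+1}) = (x₁x_n + 78y₁y_n, x₁y_n + y₁x_n) repeatedly.
  From (x_1, y_1) = (53, 6): x_2 = 53·53 + 78·6·6 = 5617; y_2 = 53·6 + 6·53 = 636.
Step 3: Verify x_2² - 78·y_2² = 31550689 - 31550688 = 1 (should be 1). ✓

(x_1, y_1) = (53, 6); (x_2, y_2) = (5617, 636).


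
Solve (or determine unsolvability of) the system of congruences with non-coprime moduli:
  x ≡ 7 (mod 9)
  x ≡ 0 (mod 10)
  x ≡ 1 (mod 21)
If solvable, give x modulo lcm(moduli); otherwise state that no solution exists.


Moduli 9, 10, 21 are not pairwise coprime, so CRT works modulo lcm(m_i) when all pairwise compatibility conditions hold.
Pairwise compatibility: gcd(m_i, m_j) must divide a_i - a_j for every pair.
Merge one congruence at a time:
  Start: x ≡ 7 (mod 9).
  Combine with x ≡ 0 (mod 10): gcd(9, 10) = 1; 0 - 7 = -7, which IS divisible by 1, so compatible.
    Write x = 7 + 9·t and substitute into x ≡ 0 (mod 10): 9·t ≡ 0 − 7 = -7 (mod 10).
    Reduce coefficients mod 10: 9·t ≡ 3 (mod 10).
    The inverse of 9 mod 10 is 9 (since 9·9 = 81 = 8·10 + 1), so t ≡ 9·3 = 27 ≡ 7 (mod 10).
    Then x = 7 + 9·7 = 70, valid modulo lcm(9, 10) = 90: x ≡ 70 (mod 90).
  Combine with x ≡ 1 (mod 21): gcd(90, 21) = 3; 1 - 70 = -69, which IS divisible by 3, so compatible.
    Write x = 70 + 90·t and substitute into x ≡ 1 (mod 21): 90·t ≡ 1 − 70 = -69 (mod 21).
    Divide the congruence (and modulus) by g = 3: 30·t ≡ -23 (mod 7).
    Reduce coefficients mod 7: 2·t ≡ 5 (mod 7).
    The inverse of 2 mod 7 is 4 (since 2·4 = 8 = 1·7 + 1), so t ≡ 4·5 = 20 ≡ 6 (mod 7).
    Then x = 70 + 90·6 = 610, valid modulo lcm(90, 21) = 630: x ≡ 610 (mod 630).
Verify: 610 mod 9 = 7, 610 mod 10 = 0, 610 mod 21 = 1.

x ≡ 610 (mod 630).


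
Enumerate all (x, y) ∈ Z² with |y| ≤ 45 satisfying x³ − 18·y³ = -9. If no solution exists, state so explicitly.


The equation is x³ - 18y³ = -9. For fixed y, x³ = 18·y³ − 9, so a solution requires the RHS to be a perfect cube.
Strategy: iterate y from -45 to 45, compute RHS = 18·y³ − 9, and check whether it is a (positive or negative) perfect cube.
Check small values of y:
  y = 0: RHS = -9 is not a perfect cube.
  y = 1: RHS = 9 is not a perfect cube.
  y = -1: RHS = -27 = (-3)³ ⇒ x = -3 works.
  y = 2: RHS = 135 is not a perfect cube.
  y = -2: RHS = -153 is not a perfect cube.
  y = 3: RHS = 477 is not a perfect cube.
  y = -3: RHS = -495 is not a perfect cube.
Continuing the search up to |y| = 45 finds no further solutions beyond those listed.
Collected solutions: (-3, -1).

Solutions (with |y| ≤ 45): (-3, -1).


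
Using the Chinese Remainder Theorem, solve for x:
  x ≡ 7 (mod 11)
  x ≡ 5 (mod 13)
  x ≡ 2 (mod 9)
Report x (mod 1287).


Moduli 11, 13, 9 are pairwise coprime; by CRT there is a unique solution modulo M = 11 · 13 · 9 = 1287.
Solve pairwise, accumulating the modulus:
  Start with x ≡ 7 (mod 11).
  Combine with x ≡ 5 (mod 13): since gcd(11, 13) = 1, we get a unique residue mod 143.
    Write x = 7 + 11·t and substitute into x ≡ 5 (mod 13): 11·t ≡ 5 − 7 = -2 (mod 13).
    Reduce coefficients mod 13: 11·t ≡ 11 (mod 13).
    The inverse of 11 mod 13 is 6 (since 11·6 = 66 = 5·13 + 1), so t ≡ 6·11 = 66 ≡ 1 (mod 13).
    Then x = 7 + 11·1 = 18, valid modulo lcm(11, 13) = 143: x ≡ 18 (mod 143).
  Combine with x ≡ 2 (mod 9): since gcd(143, 9) = 1, we get a unique residue mod 1287.
    Write x = 18 + 143·t and substitute into x ≡ 2 (mod 9): 143·t ≡ 2 − 18 = -16 (mod 9).
    Reduce coefficients mod 9: 8·t ≡ 2 (mod 9).
    The inverse of 8 mod 9 is 8 (since 8·8 = 64 = 7·9 + 1), so t ≡ 8·2 = 16 ≡ 7 (mod 9).
    Then x = 18 + 143·7 = 1019, valid modulo lcm(143, 9) = 1287: x ≡ 1019 (mod 1287).
Verify: 1019 mod 11 = 7 ✓, 1019 mod 13 = 5 ✓, 1019 mod 9 = 2 ✓.

x ≡ 1019 (mod 1287).
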